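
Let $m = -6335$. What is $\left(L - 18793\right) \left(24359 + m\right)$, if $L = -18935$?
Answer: $-680009472$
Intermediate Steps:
$\left(L - 18793\right) \left(24359 + m\right) = \left(-18935 - 18793\right) \left(24359 - 6335\right) = \left(-37728\right) 18024 = -680009472$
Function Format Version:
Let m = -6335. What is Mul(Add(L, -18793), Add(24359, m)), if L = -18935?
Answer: -680009472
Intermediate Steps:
Mul(Add(L, -18793), Add(24359, m)) = Mul(Add(-18935, -18793), Add(24359, -6335)) = Mul(-37728, 18024) = -680009472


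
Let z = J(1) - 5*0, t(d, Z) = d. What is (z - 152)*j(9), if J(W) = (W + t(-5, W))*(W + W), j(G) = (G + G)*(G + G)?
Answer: -51840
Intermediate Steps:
j(G) = 4*G**2 (j(G) = (2*G)*(2*G) = 4*G**2)
J(W) = 2*W*(-5 + W) (J(W) = (W - 5)*(W + W) = (-5 + W)*(2*W) = 2*W*(-5 + W))
z = -8 (z = 2*1*(-5 + 1) - 5*0 = 2*1*(-4) + 0 = -8 + 0 = -8)
(z - 152)*j(9) = (-8 - 152)*(4*9**2) = -640*81 = -160*324 = -51840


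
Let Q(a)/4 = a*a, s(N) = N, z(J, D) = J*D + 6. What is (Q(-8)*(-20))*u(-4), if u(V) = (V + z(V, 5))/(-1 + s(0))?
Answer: -92160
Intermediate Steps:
z(J, D) = 6 + D*J (z(J, D) = D*J + 6 = 6 + D*J)
Q(a) = 4*a² (Q(a) = 4*(a*a) = 4*a²)
u(V) = -6 - 6*V (u(V) = (V + (6 + 5*V))/(-1 + 0) = (6 + 6*V)/(-1) = (6 + 6*V)*(-1) = -6 - 6*V)
(Q(-8)*(-20))*u(-4) = ((4*(-8)²)*(-20))*(-6 - 6*(-4)) = ((4*64)*(-20))*(-6 + 24) = (256*(-20))*18 = -5120*18 = -92160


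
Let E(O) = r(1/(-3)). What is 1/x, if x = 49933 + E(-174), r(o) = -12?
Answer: 1/49921 ≈ 2.0032e-5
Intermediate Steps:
E(O) = -12
x = 49921 (x = 49933 - 12 = 49921)
1/x = 1/49921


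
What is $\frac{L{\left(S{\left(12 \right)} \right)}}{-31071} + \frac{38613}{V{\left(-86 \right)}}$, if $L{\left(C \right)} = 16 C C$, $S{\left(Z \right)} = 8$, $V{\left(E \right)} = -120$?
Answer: $- \frac{399955801}{1242840} \approx -321.81$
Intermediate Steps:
$L{\left(C \right)} = 16 C^{2}$
$\frac{L{\left(S{\left(12 \right)} \right)}}{-31071} + \frac{38613}{V{\left(-86 \right)}} = \frac{16 \cdot 8^{2}}{-31071} + \frac{38613}{-120} = 16 \cdot 64 \left(- \frac{1}{31071}\right) + 38613 \left(- \frac{1}{120}\right) = 1024 \left(- \frac{1}{31071}\right) - \frac{12871}{40} = - \frac{1024}{31071} - \frac{12871}{40} = - \frac{399955801}{1242840}$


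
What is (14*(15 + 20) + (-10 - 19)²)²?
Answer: 1771561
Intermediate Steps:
(14*(15 + 20) + (-10 - 19)²)² = (14*35 + (-29)²)² = (490 + 841)² = 1331² = 1771561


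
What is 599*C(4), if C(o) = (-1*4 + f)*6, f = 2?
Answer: -7188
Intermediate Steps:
C(o) = -12 (C(o) = (-1*4 + 2)*6 = (-4 + 2)*6 = -2*6 = -12)
599*C(4) = 599*(-12) = -7188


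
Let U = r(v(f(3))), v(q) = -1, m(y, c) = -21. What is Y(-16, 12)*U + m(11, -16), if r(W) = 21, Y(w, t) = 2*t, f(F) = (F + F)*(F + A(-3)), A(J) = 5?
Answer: 483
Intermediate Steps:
f(F) = 2*F*(5 + F) (f(F) = (F + F)*(F + 5) = (2*F)*(5 + F) = 2*F*(5 + F))
U = 21
Y(-16, 12)*U + m(11, -16) = (2*12)*21 - 21 = 24*21 - 21 = 504 - 21 = 483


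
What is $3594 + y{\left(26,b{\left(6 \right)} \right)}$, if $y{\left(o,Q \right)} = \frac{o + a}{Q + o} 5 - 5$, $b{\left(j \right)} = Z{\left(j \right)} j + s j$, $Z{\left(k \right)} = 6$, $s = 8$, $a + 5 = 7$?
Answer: $\frac{39493}{11} \approx 3590.3$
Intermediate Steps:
$a = 2$ ($a = -5 + 7 = 2$)
$b{\left(j \right)} = 14 j$ ($b{\left(j \right)} = 6 j + 8 j = 14 j$)
$y{\left(o,Q \right)} = -5 + \frac{5 \left(2 + o\right)}{Q + o}$ ($y{\left(o,Q \right)} = \frac{o + 2}{Q + o} 5 - 5 = \frac{2 + o}{Q + o} 5 - 5 = \frac{5 \left(2 + o\right)}{Q + o} - 5 = -5 + \frac{5 \left(2 + o\right)}{Q + o}$)
$3594 + y{\left(26,b{\left(6 \right)} \right)} = 3594 + \frac{5 \left(2 - 14 \cdot 6\right)}{14 \cdot 6 + 26} = 3594 + \frac{5 \left(2 - 84\right)}{84 + 26} = 3594 + \frac{5 \left(2 - 84\right)}{110} = 3594 + 5 \cdot \frac{1}{110} \left(-82\right) = 3594 - \frac{41}{11} = \frac{39493}{11}$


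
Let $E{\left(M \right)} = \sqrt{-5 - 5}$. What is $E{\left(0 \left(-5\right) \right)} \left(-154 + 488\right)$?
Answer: $334 i \sqrt{10} \approx 1056.2 i$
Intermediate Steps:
$E{\left(M \right)} = i \sqrt{10}$ ($E{\left(M \right)} = \sqrt{-10} = i \sqrt{10}$)
$E{\left(0 \left(-5\right) \right)} \left(-154 + 488\right) = i \sqrt{10} \left(-154 + 488\right) = i \sqrt{10} \cdot 334 = 334 i \sqrt{10}$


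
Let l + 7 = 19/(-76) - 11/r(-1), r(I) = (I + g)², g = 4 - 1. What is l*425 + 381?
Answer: -3869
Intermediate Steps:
g = 3
r(I) = (3 + I)² (r(I) = (I + 3)² = (3 + I)²)
l = -10 (l = -7 + (19/(-76) - 11/(3 - 1)²) = -7 + (19*(-1/76) - 11/(2²)) = -7 + (-¼ - 11/4) = -7 - 3 = -10)
l*425 + 381 = -10*425 + 381 = -4250 + 381 = -3869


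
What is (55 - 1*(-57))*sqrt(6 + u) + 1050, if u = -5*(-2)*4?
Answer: 1050 + 112*sqrt(46) ≈ 1809.6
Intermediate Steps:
u = 40 (u = 10*4 = 40)
(55 - 1*(-57))*sqrt(6 + u) + 1050 = (55 - 1*(-57))*sqrt(6 + 40) + 1050 = (55 + 57)*sqrt(46) + 1050 = 112*sqrt(46) + 1050 = 1050 + 112*sqrt(46)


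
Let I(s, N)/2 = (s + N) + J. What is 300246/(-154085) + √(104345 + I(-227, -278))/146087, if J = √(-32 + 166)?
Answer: -300246/154085 + √(103335 + 2*√134)/146087 ≈ -1.9464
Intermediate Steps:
J = √134 ≈ 11.576
I(s, N) = 2*N + 2*s + 2*√134 (I(s, N) = 2*((s + N) + √134) = 2*((N + s) + √134) = 2*(N + s + √134) = 2*N + 2*s + 2*√134)
300246/(-154085) + √(104345 + I(-227, -278))/146087 = 300246/(-154085) + √(104345 + (2*(-278) + 2*(-227) + 2*√134))/146087 = 300246*(-1/154085) + √(104345 + (-556 - 454 + 2*√134))*(1/146087) = -300246/154085 + √(104345 + (-1010 + 2*√134))*(1/146087) = -300246/154085 + √(103335 + 2*√134)*(1/146087) = -300246/154085 + √(103335 + 2*√134)/146087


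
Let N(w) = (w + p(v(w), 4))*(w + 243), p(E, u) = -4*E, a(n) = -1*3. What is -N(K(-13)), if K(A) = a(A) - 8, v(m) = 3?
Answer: 5336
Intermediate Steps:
a(n) = -3
K(A) = -11 (K(A) = -3 - 8 = -11)
N(w) = (-12 + w)*(243 + w) (N(w) = (w - 4*3)*(w + 243) = (w - 12)*(243 + w) = (-12 + w)*(243 + w))
-N(K(-13)) = -(-2916 + (-11)**2 + 231*(-11)) = -(-2916 + 121 - 2541) = -1*(-5336) = 5336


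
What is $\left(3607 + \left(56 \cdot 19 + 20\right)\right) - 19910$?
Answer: $-15219$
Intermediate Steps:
$\left(3607 + \left(56 \cdot 19 + 20\right)\right) - 19910 = \left(3607 + \left(1064 + 20\right)\right) - 19910 = \left(3607 + 1084\right) - 19910 = 4691 - 19910 = -15219$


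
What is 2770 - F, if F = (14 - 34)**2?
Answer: 2370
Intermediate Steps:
F = 400 (F = (-20)**2 = 400)
2770 - F = 2770 - 1*400 = 2770 - 400 = 2370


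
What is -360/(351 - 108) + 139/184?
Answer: -3607/4968 ≈ -0.72605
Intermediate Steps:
-360/(351 - 108) + 139/184 = -360/243 + 139*(1/184) = -360*1/243 + 139/184 = -40/27 + 139/184 = -3607/4968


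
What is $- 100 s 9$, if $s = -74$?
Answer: $66600$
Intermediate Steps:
$- 100 s 9 = \left(-100\right) \left(-74\right) 9 = 7400 \cdot 9 = 66600$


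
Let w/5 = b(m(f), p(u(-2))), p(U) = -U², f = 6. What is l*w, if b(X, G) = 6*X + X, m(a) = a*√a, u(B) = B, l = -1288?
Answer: -270480*√6 ≈ -6.6254e+5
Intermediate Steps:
m(a) = a^(3/2)
b(X, G) = 7*X
w = 210*√6 (w = 5*(7*6^(3/2)) = 5*(7*(6*√6)) = 5*(42*√6) = 210*√6 ≈ 514.39)
l*w = -270480*√6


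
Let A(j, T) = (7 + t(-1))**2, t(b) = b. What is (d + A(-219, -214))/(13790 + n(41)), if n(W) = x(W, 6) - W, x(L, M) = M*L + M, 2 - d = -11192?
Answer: 11230/14001 ≈ 0.80209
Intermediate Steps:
d = 11194 (d = 2 - 1*(-11192) = 2 + 11192 = 11194)
x(L, M) = M + L*M (x(L, M) = L*M + M = M + L*M)
A(j, T) = 36 (A(j, T) = (7 - 1)**2 = 6**2 = 36)
n(W) = 6 + 5*W (n(W) = 6*(1 + W) - W = (6 + 6*W) - W = 6 + 5*W)
(d + A(-219, -214))/(13790 + n(41)) = (11194 + 36)/(13790 + (6 + 5*41)) = 11230/(13790 + (6 + 205)) = 11230/(13790 + 211) = 11230/14001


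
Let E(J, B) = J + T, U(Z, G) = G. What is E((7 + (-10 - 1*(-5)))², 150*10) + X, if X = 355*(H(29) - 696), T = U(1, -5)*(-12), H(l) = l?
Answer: -236721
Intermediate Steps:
T = 60 (T = -5*(-12) = 60)
E(J, B) = 60 + J (E(J, B) = J + 60 = 60 + J)
X = -236785 (X = 355*(29 - 696) = 355*(-667) = -236785)
E((7 + (-10 - 1*(-5)))², 150*10) + X = (60 + (7 + (-10 - 1*(-5)))²) - 236785 = (60 + (7 + (-10 + 5))²) - 236785 = (60 + (7 - 5)²) - 236785 = (60 + 2²) - 236785 = (60 + 4) - 236785 = 64 - 236785 = -236721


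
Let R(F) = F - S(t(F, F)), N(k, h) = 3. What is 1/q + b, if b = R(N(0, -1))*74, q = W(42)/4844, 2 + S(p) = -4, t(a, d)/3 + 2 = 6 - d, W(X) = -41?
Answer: 22462/41 ≈ 547.85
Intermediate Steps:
t(a, d) = 12 - 3*d (t(a, d) = -6 + 3*(6 - d) = -6 + (18 - 3*d) = 12 - 3*d)
S(p) = -6 (S(p) = -2 - 4 = -6)
q = -41/4844 ≈ -0.0084641
R(F) = 6 + F (R(F) = F - 1*(-6) = F + 6 = 6 + F)
b = 666 (b = (6 + 3)*74 = 9*74 = 666)
1/q + b = 1/(-41/4844) + 666 = -4844/41 + 666 = 22462/41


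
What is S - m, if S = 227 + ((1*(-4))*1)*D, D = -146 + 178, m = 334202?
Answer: -334103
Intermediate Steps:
D = 32
S = 99 (S = 227 + ((1*(-4))*1)*32 = 227 - 4*1*32 = 227 - 4*32 = 227 - 128 = 99)
S - m = 99 - 1*334202 = 99 - 334202 = -334103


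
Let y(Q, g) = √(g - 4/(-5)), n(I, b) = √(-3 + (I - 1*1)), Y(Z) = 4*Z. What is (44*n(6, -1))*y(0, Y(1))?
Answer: 176*√15/5 ≈ 136.33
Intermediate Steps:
n(I, b) = √(-4 + I) (n(I, b) = √(-3 + (I - 1)) = √(-3 + (-1 + I)) = √(-4 + I))
y(Q, g) = √(⅘ + g) (y(Q, g) = √(g - 4*(-⅕)) = √(g + ⅘) = √(⅘ + g))
(44*n(6, -1))*y(0, Y(1)) = (44*√(-4 + 6))*(√(20 + 25*(4*1))/5) = (44*√2)*(√(20 + 25*4)/5) = (44*√2)*(√(20 + 100)/5) = (44*√2)*(√120/5) = (44*√2)*((2*√30)/5) = (44*√2)*(2*√30/5) = 176*√15/5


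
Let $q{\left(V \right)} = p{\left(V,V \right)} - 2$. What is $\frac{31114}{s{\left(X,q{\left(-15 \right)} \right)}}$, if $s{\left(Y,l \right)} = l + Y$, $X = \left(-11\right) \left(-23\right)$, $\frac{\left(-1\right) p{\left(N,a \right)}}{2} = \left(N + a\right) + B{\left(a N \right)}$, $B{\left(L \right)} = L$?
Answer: $- \frac{31114}{139} \approx -223.84$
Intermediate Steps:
$p{\left(N,a \right)} = - 2 N - 2 a - 2 N a$ ($p{\left(N,a \right)} = - 2 \left(\left(N + a\right) + a N\right) = - 2 \left(\left(N + a\right) + N a\right) = - 2 \left(N + a + N a\right) = - 2 N - 2 a - 2 N a$)
$q{\left(V \right)} = -2 - 4 V - 2 V^{2}$ ($q{\left(V \right)} = \left(- 2 V - 2 V - 2 V V\right) - 2 = \left(- 2 V - 2 V - 2 V^{2}\right) - 2 = \left(- 4 V - 2 V^{2}\right) - 2 = -2 - 4 V - 2 V^{2}$)
$X = 253$
$s{\left(Y,l \right)} = Y + l$
$\frac{31114}{s{\left(X,q{\left(-15 \right)} \right)}} = \frac{31114}{253 - \left(-58 + 450\right)} = \frac{31114}{253 - 392} = \frac{31114}{-139} = 31114 \left(- \frac{1}{139}\right) = - \frac{31114}{139}$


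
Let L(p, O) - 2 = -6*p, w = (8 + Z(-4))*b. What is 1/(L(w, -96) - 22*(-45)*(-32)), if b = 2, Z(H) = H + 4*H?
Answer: -1/31534 ≈ -3.1712e-5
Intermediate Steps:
Z(H) = 5*H
w = -24 (w = (8 + 5*(-4))*2 = (8 - 20)*2 = -12*2 = -24)
L(p, O) = 2 - 6*p
1/(L(w, -96) - 22*(-45)*(-32)) = 1/((2 - 6*(-24)) - 22*(-45)*(-32)) = 1/((2 + 144) + 990*(-32)) = 1/(146 - 31680) = 1/(-31534) = -1/31534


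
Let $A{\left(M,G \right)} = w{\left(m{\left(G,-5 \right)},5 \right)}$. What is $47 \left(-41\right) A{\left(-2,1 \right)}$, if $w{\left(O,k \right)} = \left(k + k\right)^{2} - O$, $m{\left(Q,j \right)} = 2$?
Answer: $-188846$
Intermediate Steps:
$w{\left(O,k \right)} = - O + 4 k^{2}$ ($w{\left(O,k \right)} = \left(2 k\right)^{2} - O = 4 k^{2} - O = - O + 4 k^{2}$)
$A{\left(M,G \right)} = 98$ ($A{\left(M,G \right)} = \left(-1\right) 2 + 4 \cdot 5^{2} = -2 + 4 \cdot 25 = -2 + 100 = 98$)
$47 \left(-41\right) A{\left(-2,1 \right)} = 47 \left(-41\right) 98 = \left(-1927\right) 98 = -188846$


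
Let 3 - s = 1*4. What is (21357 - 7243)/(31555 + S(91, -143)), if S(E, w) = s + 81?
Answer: 14114/31635 ≈ 0.44615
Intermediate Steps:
s = -1 (s = 3 - 4 = -1)
S(E, w) = 80 (S(E, w) = -1 + 81 = 80)
(21357 - 7243)/(31555 + S(91, -143)) = (21357 - 7243)/(31555 + 80) = 14114/31635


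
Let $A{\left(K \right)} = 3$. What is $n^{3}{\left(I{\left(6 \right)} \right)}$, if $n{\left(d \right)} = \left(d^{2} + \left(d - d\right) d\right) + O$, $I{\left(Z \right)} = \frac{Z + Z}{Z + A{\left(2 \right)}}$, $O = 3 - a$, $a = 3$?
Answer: $\frac{4096}{729} \approx 5.6187$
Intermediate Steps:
$O = 0$ ($O = 3 - 3 = 0$)
$I{\left(Z \right)} = \frac{2 Z}{3 + Z}$ ($I{\left(Z \right)} = \frac{Z + Z}{Z + 3} = \frac{2 Z}{3 + Z}$)
$n{\left(d \right)} = d^{2}$ ($n{\left(d \right)} = \left(d^{2} + \left(d - d\right) d\right) + 0 = \left(d^{2} + 0 d\right) + 0 = \left(d^{2} + 0\right) + 0 = d^{2} + 0 = d^{2}$)
$n^{3}{\left(I{\left(6 \right)} \right)} = \left(\left(2 \cdot 6 \frac{1}{3 + 6}\right)^{2}\right)^{3} = \left(\left(2 \cdot 6 \cdot \frac{1}{9}\right)^{2}\right)^{3} = \left(\left(\frac{4}{3}\right)^{2}\right)^{3} = \left(\frac{16}{9}\right)^{3} = \frac{4096}{729}$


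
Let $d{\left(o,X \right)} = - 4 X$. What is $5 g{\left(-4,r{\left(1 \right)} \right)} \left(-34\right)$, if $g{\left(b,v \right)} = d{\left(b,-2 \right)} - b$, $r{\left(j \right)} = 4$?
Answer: $-2040$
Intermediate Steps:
$g{\left(b,v \right)} = 8 - b$ ($g{\left(b,v \right)} = \left(-4\right) \left(-2\right) - b = 8 - b$)
$5 g{\left(-4,r{\left(1 \right)} \right)} \left(-34\right) = 5 \left(8 - -4\right) \left(-34\right) = 5 \left(8 + 4\right) \left(-34\right) = 5 \cdot 12 \left(-34\right) = 60 \left(-34\right) = -2040$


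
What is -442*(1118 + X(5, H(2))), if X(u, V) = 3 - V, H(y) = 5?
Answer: -493272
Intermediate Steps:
-442*(1118 + X(5, H(2))) = -442*(1118 + (3 - 1*5)) = -442*(1118 + (3 - 5)) = -442*(1118 - 2) = -442*1116 = -493272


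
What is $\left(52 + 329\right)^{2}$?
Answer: $145161$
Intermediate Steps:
$\left(52 + 329\right)^{2} = 381^{2} = 145161$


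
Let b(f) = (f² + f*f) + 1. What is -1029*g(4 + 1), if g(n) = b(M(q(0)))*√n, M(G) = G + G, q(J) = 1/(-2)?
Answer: -3087*√5 ≈ -6902.7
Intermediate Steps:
q(J) = -½ (q(J) = 1*(-½) = -½)
M(G) = 2*G
b(f) = 1 + 2*f² (b(f) = (f² + f²) + 1 = 2*f² + 1 = 1 + 2*f²)
g(n) = 3*√n (g(n) = (1 + 2*(2*(-½))²)*√n = (1 + 2*(-1)²)*√n = (1 + 2*1)*√n = (1 + 2)*√n = 3*√n)
-1029*g(4 + 1) = -3087*√(4 + 1) = -3087*√5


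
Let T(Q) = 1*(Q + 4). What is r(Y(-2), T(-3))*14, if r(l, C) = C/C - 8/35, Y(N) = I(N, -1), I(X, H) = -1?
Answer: 54/5 ≈ 10.800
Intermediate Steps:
T(Q) = 4 + Q (T(Q) = 1*(4 + Q) = 4 + Q)
Y(N) = -1
r(l, C) = 27/35 (r(l, C) = 1 - 8*1/35 = 1 - 8/35 = 27/35)
r(Y(-2), T(-3))*14 = (27/35)*14 = 54/5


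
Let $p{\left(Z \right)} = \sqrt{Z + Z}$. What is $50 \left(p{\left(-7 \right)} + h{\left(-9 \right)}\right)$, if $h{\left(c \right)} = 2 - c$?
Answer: $550 + 50 i \sqrt{14} \approx 550.0 + 187.08 i$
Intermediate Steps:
$p{\left(Z \right)} = \sqrt{2} \sqrt{Z}$ ($p{\left(Z \right)} = \sqrt{2 Z} = \sqrt{2} \sqrt{Z}$)
$50 \left(p{\left(-7 \right)} + h{\left(-9 \right)}\right) = 50 \left(\sqrt{2} \sqrt{-7} + \left(2 - -9\right)\right) = 50 \left(\sqrt{2} i \sqrt{7} + \left(2 + 9\right)\right) = 50 \left(i \sqrt{14} + 11\right) = 50 \left(11 + i \sqrt{14}\right) = 550 + 50 i \sqrt{14}$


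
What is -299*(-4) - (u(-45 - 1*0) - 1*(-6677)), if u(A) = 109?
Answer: -5590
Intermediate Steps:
-299*(-4) - (u(-45 - 1*0) - 1*(-6677)) = -299*(-4) - (109 - 1*(-6677)) = 1196 - (109 + 6677) = 1196 - 1*6786 = 1196 - 6786 = -5590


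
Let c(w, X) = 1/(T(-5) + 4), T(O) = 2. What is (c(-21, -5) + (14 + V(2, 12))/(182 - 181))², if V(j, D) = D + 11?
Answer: 49729/36 ≈ 1381.4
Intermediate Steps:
V(j, D) = 11 + D
c(w, X) = ⅙ (c(w, X) = 1/(2 + 4) = 1/6 = ⅙)
(c(-21, -5) + (14 + V(2, 12))/(182 - 181))² = (⅙ + (14 + (11 + 12))/(182 - 181))² = (⅙ + (14 + 23)/1)² = (⅙ + 37*1)² = (⅙ + 37)² = (223/6)² = 49729/36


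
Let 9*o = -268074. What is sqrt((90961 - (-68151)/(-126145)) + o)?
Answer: 16*sqrt(3802509077330)/126145 ≈ 247.33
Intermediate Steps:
o = -29786 (o = (1/9)*(-268074) = -29786)
sqrt((90961 - (-68151)/(-126145)) + o) = sqrt((90961 - (-68151)/(-126145)) - 29786) = sqrt((90961 - (-68151)*(-1)/126145) - 29786) = sqrt((90961 - 1*68151/126145) - 29786) = sqrt((90961 - 68151/126145) - 29786) = sqrt(11474207194/126145 - 29786) = sqrt(7716852224/126145) = 16*sqrt(3802509077330)/126145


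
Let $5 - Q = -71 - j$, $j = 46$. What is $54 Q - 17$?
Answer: $6571$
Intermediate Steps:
$Q = 122$ ($Q = 5 - \left(-71 - 46\right) = 5 - -117 = 5 + 117 = 122$)
$54 Q - 17 = 54 \cdot 122 - 17 = 6588 - 17 = 6571$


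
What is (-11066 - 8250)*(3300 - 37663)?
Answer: 663755708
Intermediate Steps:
(-11066 - 8250)*(3300 - 37663) = -19316*(-34363) = 663755708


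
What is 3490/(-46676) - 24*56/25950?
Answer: -12774837/100936850 ≈ -0.12656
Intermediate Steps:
3490/(-46676) - 24*56/25950 = 3490*(-1/46676) - 1344*1/25950 = -1745/23338 - 224/4325 = -12774837/100936850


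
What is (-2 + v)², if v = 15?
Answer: 169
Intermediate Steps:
(-2 + v)² = (-2 + 15)² = 13² = 169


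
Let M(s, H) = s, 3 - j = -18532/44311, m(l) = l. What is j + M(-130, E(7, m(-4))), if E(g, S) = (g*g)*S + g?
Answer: -5608965/44311 ≈ -126.58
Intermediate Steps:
j = 151465/44311 (j = 3 - (-18532)/44311 = 3 - 1*(-18532/44311) = 3 + 18532/44311 = 151465/44311 ≈ 3.4182)
E(g, S) = g + S*g² (E(g, S) = g²*S + g = S*g² + g = g + S*g²)
j + M(-130, E(7, m(-4))) = 151465/44311 - 130 = -5608965/44311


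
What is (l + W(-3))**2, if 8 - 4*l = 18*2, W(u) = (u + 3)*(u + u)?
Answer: 49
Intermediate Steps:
W(u) = 2*u*(3 + u) (W(u) = (3 + u)*(2*u) = 2*u*(3 + u))
l = -7 (l = 2 - 9*2/2 = 2 - 1/4*36 = 2 - 9 = -7)
(l + W(-3))**2 = (-7 + 2*(-3)*(3 - 3))**2 = (-7 + 2*(-3)*0)**2 = (-7 + 0)**2 = (-7)**2 = 49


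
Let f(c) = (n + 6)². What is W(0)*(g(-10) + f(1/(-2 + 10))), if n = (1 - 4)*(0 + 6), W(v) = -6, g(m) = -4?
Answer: -840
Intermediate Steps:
n = -18 (n = -3*6 = -18)
f(c) = 144 (f(c) = (-18 + 6)² = (-12)² = 144)
W(0)*(g(-10) + f(1/(-2 + 10))) = -6*(-4 + 144) = -6*140 = -840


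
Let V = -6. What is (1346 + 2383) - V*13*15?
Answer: 4899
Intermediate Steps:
(1346 + 2383) - V*13*15 = (1346 + 2383) - (-6*13)*15 = 3729 - (-78)*15 = 3729 - 1*(-1170) = 3729 + 1170 = 4899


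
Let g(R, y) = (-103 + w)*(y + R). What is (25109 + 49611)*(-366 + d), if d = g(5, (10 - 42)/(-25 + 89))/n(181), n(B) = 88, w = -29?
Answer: -27851880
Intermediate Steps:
g(R, y) = -132*R - 132*y (g(R, y) = (-103 - 29)*(y + R) = -132*(R + y) = -132*R - 132*y)
d = -27/4 (d = (-132*5 - 132*(10 - 42)/(-25 + 89))/88 = (-660 - (-4224)/64)*(1/88) = (-660 - 132*(-½))*(1/88) = (-660 + 66)*(1/88) = -594*1/88 = -27/4 ≈ -6.7500)
(25109 + 49611)*(-366 + d) = (25109 + 49611)*(-366 - 27/4) = 74720*(-1491/4) = -27851880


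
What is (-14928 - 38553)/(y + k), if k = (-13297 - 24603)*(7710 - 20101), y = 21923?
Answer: -17827/156546941 ≈ -0.00011388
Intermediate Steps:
k = 469618900 (k = -37900*(-12391) = 469618900)
(-14928 - 38553)/(y + k) = (-14928 - 38553)/(21923 + 469618900) = -53481/469640823 = -53481*1/469640823 = -17827/156546941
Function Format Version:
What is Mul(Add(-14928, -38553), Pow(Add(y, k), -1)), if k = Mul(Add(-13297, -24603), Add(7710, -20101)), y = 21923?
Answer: Rational(-17827, 156546941) ≈ -0.00011388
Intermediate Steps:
k = 469618900 (k = Mul(-37900, -12391) = 469618900)
Mul(Add(-14928, -38553), Pow(Add(y, k), -1)) = Mul(Add(-14928, -38553), Pow(Add(21923, 469618900), -1)) = Mul(-53481, Pow(469640823, -1)) = Mul(-53481, Rational(1, 469640823)) = Rational(-17827, 156546941)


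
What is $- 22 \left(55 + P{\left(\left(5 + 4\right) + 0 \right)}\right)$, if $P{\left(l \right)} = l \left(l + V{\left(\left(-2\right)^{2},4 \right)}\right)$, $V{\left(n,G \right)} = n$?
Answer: $-3784$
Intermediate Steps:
$P{\left(l \right)} = l \left(4 + l\right)$ ($P{\left(l \right)} = l \left(l + \left(-2\right)^{2}\right) = l \left(l + 4\right) = l \left(4 + l\right)$)
$- 22 \left(55 + P{\left(\left(5 + 4\right) + 0 \right)}\right) = - 22 \left(55 + \left(\left(5 + 4\right) + 0\right) \left(4 + \left(\left(5 + 4\right) + 0\right)\right)\right) = - 22 \left(55 + \left(9 + 0\right) \left(4 + \left(9 + 0\right)\right)\right) = - 22 \left(55 + 9 \left(4 + 9\right)\right) = - 22 \left(55 + 9 \cdot 13\right) = - 22 \left(55 + 117\right) = \left(-22\right) 172 = -3784$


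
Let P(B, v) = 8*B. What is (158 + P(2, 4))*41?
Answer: 7134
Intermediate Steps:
(158 + P(2, 4))*41 = (158 + 8*2)*41 = (158 + 16)*41 = 174*41 = 7134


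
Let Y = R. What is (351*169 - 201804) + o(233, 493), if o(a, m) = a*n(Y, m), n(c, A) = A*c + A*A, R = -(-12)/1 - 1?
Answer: 57751491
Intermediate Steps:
R = 11 (R = -(-12) - 1 = -3*(-4) - 1 = 12 - 1 = 11)
Y = 11
n(c, A) = A² + A*c (n(c, A) = A*c + A² = A² + A*c)
o(a, m) = a*m*(11 + m) (o(a, m) = a*(m*(m + 11)) = a*(m*(11 + m)) = a*m*(11 + m))
(351*169 - 201804) + o(233, 493) = (351*169 - 201804) + 233*493*(11 + 493) = (59319 - 201804) + 233*493*504 = -142485 + 57893976 = 57751491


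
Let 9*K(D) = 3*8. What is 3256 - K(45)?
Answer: 9760/3 ≈ 3253.3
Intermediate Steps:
K(D) = 8/3 (K(D) = (3*8)/9 = (⅑)*24 = 8/3)
3256 - K(45) = 3256 - 1*8/3 = 3256 - 8/3 = 9760/3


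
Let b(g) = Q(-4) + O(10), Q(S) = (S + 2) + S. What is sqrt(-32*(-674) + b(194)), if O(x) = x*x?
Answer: sqrt(21662) ≈ 147.18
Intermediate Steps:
O(x) = x**2
Q(S) = 2 + 2*S (Q(S) = (2 + S) + S = 2 + 2*S)
b(g) = 94 (b(g) = (2 + 2*(-4)) + 10**2 = (2 - 8) + 100 = -6 + 100 = 94)
sqrt(-32*(-674) + b(194)) = sqrt(-32*(-674) + 94) = sqrt(21568 + 94) = sqrt(21662)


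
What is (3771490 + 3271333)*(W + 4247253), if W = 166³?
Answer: 62128608192827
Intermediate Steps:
W = 4574296
(3771490 + 3271333)*(W + 4247253) = (3771490 + 3271333)*(4574296 + 4247253) = 7042823*8821549 = 62128608192827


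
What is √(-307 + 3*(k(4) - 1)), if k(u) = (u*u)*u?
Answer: I*√118 ≈ 10.863*I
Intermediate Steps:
k(u) = u³ (k(u) = u²*u = u³)
√(-307 + 3*(k(4) - 1)) = √(-307 + 3*(4³ - 1)) = √(-307 + 3*(64 - 1)) = √(-307 + 3*63) = √(-307 + 189) = √(-118) = I*√118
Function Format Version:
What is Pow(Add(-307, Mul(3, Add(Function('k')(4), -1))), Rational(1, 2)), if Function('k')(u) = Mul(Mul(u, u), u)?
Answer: Mul(I, Pow(118, Rational(1, 2))) ≈ Mul(10.863, I)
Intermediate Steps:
Function('k')(u) = Pow(u, 3) (Function('k')(u) = Mul(Pow(u, 2), u) = Pow(u, 3))
Pow(Add(-307, Mul(3, Add(Function('k')(4), -1))), Rational(1, 2)) = Pow(Add(-307, Mul(3, Add(Pow(4, 3), -1))), Rational(1, 2)) = Pow(Add(-307, Mul(3, Add(64, -1))), Rational(1, 2)) = Pow(Add(-307, Mul(3, 63)), Rational(1, 2)) = Pow(Add(-307, 189), Rational(1, 2)) = Pow(-118, Rational(1, 2)) = Mul(I, Pow(118, Rational(1, 2)))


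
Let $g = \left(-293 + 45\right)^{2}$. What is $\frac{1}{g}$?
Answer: $\frac{1}{61504} \approx 1.6259 \cdot 10^{-5}$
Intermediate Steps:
$g = 61504$ ($g = \left(-248\right)^{2} = 61504$)
$\frac{1}{g} = \frac{1}{61504}$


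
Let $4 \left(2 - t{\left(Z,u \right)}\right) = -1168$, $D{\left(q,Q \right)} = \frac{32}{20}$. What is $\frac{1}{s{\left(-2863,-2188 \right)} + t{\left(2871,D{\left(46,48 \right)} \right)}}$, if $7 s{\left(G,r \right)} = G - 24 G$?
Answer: $\frac{1}{9701} \approx 0.00010308$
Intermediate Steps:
$s{\left(G,r \right)} = - \frac{23 G}{7}$ ($s{\left(G,r \right)} = \frac{G - 24 G}{7} = \frac{\left(-23\right) G}{7} = - \frac{23 G}{7}$)
$D{\left(q,Q \right)} = \frac{8}{5}$ ($D{\left(q,Q \right)} = 32 \cdot \frac{1}{20} = \frac{8}{5}$)
$t{\left(Z,u \right)} = 294$ ($t{\left(Z,u \right)} = 2 - -292 = 2 + 292 = 294$)
$\frac{1}{s{\left(-2863,-2188 \right)} + t{\left(2871,D{\left(46,48 \right)} \right)}} = \frac{1}{\left(- \frac{23}{7}\right) \left(-2863\right) + 294} = \frac{1}{9407 + 294} = \frac{1}{9701}$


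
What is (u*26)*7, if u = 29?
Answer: 5278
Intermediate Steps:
(u*26)*7 = (29*26)*7 = 754*7 = 5278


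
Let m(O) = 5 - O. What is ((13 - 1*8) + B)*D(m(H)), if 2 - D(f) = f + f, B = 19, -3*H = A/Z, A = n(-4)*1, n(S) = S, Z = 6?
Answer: -544/3 ≈ -181.33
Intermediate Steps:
A = -4 (A = -4*1 = -4)
H = 2/9 (H = -(-4)/(3*6) = -⅓*(-⅔) = 2/9 ≈ 0.22222)
D(f) = 2 - 2*f (D(f) = 2 - (f + f) = 2 - 2*f)
((13 - 1*8) + B)*D(m(H)) = ((13 - 1*8) + 19)*(2 - 2*(5 - 1*2/9)) = ((13 - 8) + 19)*(2 - 2*(5 - 2/9)) = (5 + 19)*(2 - 2*43/9) = 24*(2 - 86/9) = 24*(-68/9) = -544/3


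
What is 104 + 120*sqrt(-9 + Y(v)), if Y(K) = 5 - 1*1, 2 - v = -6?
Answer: 104 + 120*I*sqrt(5) ≈ 104.0 + 268.33*I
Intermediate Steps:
v = 8 (v = 2 - 1*(-6) = 2 + 6 = 8)
Y(K) = 4 (Y(K) = 5 - 1 = 4)
104 + 120*sqrt(-9 + Y(v)) = 104 + 120*sqrt(-9 + 4) = 104 + 120*sqrt(-5) = 104 + 120*(I*sqrt(5)) = 104 + 120*I*sqrt(5)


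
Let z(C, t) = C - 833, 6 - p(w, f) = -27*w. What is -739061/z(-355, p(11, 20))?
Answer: 739061/1188 ≈ 622.11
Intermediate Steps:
p(w, f) = 6 + 27*w (p(w, f) = 6 - (-27)*w = 6 + 27*w)
z(C, t) = -833 + C
-739061/z(-355, p(11, 20)) = -739061/(-833 - 355) = -739061/(-1188) = -739061*(-1/1188) = 739061/1188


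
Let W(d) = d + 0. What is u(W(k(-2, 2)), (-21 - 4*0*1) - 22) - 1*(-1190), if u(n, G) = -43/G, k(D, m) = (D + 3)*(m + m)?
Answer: 1191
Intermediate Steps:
k(D, m) = 2*m*(3 + D) (k(D, m) = (3 + D)*(2*m) = 2*m*(3 + D))
W(d) = d
u(W(k(-2, 2)), (-21 - 4*0*1) - 22) - 1*(-1190) = -43/((-21 - 4*0*1) - 22) - 1*(-1190) = -43/((-21 + 0*1) - 22) + 1190 = -43/((-21 + 0) - 22) + 1190 = -43/(-21 - 22) + 1190 = -43/(-43) + 1190 = -43*(-1/43) + 1190 = 1 + 1190 = 1191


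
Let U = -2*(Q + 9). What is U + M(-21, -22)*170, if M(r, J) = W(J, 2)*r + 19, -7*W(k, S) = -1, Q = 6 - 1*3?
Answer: 2696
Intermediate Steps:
Q = 3 (Q = 6 - 3 = 3)
W(k, S) = ⅐ (W(k, S) = -⅐*(-1) = ⅐)
M(r, J) = 19 + r/7 (M(r, J) = r/7 + 19 = 19 + r/7)
U = -24 (U = -2*(3 + 9) = -2*12 = -24)
U + M(-21, -22)*170 = -24 + (19 + (⅐)*(-21))*170 = -24 + (19 - 3)*170 = -24 + 16*170 = -24 + 2720 = 2696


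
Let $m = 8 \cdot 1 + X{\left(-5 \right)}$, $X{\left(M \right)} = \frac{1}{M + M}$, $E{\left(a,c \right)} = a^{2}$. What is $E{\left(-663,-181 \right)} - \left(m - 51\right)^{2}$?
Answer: $\frac{43771139}{100} \approx 4.3771 \cdot 10^{5}$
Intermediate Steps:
$X{\left(M \right)} = \frac{1}{2 M}$
$m = \frac{79}{10}$ ($m = 8 \cdot 1 + \frac{1}{2 \left(-5\right)} = 8 + \frac{1}{2} \left(- \frac{1}{5}\right) = 8 - \frac{1}{10} = \frac{79}{10} \approx 7.9$)
$E{\left(-663,-181 \right)} - \left(m - 51\right)^{2} = \left(-663\right)^{2} - \left(\frac{79}{10} - 51\right)^{2} = 439569 - \left(- \frac{431}{10}\right)^{2} = 439569 - \frac{185761}{100} = \frac{43771139}{100}$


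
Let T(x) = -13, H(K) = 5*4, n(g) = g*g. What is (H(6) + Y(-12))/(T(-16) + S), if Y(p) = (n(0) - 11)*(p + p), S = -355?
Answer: -71/92 ≈ -0.77174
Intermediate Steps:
n(g) = g²
H(K) = 20
Y(p) = -22*p (Y(p) = (0² - 11)*(p + p) = (0 - 11)*(2*p) = -22*p)
(H(6) + Y(-12))/(T(-16) + S) = (20 - 22*(-12))/(-13 - 355) = (20 + 264)/(-368) = 284*(-1/368) = -71/92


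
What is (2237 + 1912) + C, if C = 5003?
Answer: 9152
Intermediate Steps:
(2237 + 1912) + C = (2237 + 1912) + 5003 = 4149 + 5003 = 9152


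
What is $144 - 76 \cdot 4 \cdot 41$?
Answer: $-12320$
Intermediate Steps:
$144 - 76 \cdot 4 \cdot 41 = 144 - 12464 = -12320$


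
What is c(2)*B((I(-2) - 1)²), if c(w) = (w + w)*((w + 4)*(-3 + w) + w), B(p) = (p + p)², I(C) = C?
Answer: -5184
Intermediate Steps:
B(p) = 4*p² (B(p) = (2*p)² = 4*p²)
c(w) = 2*w*(w + (-3 + w)*(4 + w)) (c(w) = (2*w)*((4 + w)*(-3 + w) + w) = (2*w)*((-3 + w)*(4 + w) + w) = (2*w)*(w + (-3 + w)*(4 + w)) = 2*w*(w + (-3 + w)*(4 + w)))
c(2)*B((I(-2) - 1)²) = (2*2*(-12 + 2² + 2*2))*(4*((-2 - 1)²)²) = (2*2*(-12 + 4 + 4))*(4*((-3)²)²) = (2*2*(-4))*(4*9²) = -64*81 = -16*324 = -5184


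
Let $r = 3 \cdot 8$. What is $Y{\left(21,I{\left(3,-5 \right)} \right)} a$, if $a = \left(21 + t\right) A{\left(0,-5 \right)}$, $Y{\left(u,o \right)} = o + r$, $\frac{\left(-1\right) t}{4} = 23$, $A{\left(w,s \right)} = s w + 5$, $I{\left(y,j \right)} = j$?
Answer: $-6745$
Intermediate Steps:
$A{\left(w,s \right)} = 5 + s w$
$r = 24$
$t = -92$ ($t = \left(-4\right) 23 = -92$)
$Y{\left(u,o \right)} = 24 + o$ ($Y{\left(u,o \right)} = o + 24 = 24 + o$)
$a = -355$ ($a = \left(21 - 92\right) \left(5 - 0\right) = - 71 \left(5 + 0\right) = \left(-71\right) 5 = -355$)
$Y{\left(21,I{\left(3,-5 \right)} \right)} a = \left(24 - 5\right) \left(-355\right) = 19 \left(-355\right) = -6745$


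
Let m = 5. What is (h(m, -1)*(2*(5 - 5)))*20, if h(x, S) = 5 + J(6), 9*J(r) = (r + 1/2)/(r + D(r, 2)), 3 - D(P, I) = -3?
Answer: 0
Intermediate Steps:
D(P, I) = 6 (D(P, I) = 3 - 1*(-3) = 3 + 3 = 6)
J(r) = (½ + r)/(9*(6 + r)) (J(r) = ((r + 1/2)/(r + 6))/9 = ((r + ½)/(6 + r))/9 = ((½ + r)/(6 + r))/9 = (½ + r)/(9*(6 + r)))
h(x, S) = 1093/216 (h(x, S) = 5 + (1 + 2*6)/(18*(6 + 6)) = 5 + (1/18)*(1 + 12)/12 = 5 + (1/18)*(1/12)*13 = 5 + 13/216 = 1093/216)
(h(m, -1)*(2*(5 - 5)))*20 = (1093*(2*(5 - 5))/216)*20 = (1093*(2*0)/216)*20 = ((1093/216)*0)*20 = 0*20 = 0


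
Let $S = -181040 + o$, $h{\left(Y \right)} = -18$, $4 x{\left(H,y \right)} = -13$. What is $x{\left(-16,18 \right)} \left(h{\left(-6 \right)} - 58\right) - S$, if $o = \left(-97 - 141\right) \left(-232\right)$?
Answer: $126071$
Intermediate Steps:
$x{\left(H,y \right)} = - \frac{13}{4}$ ($x{\left(H,y \right)} = \frac{1}{4} \left(-13\right) = - \frac{13}{4}$)
$o = 55216$ ($o = \left(-238\right) \left(-232\right) = 55216$)
$S = -125824$ ($S = -181040 + 55216 = -125824$)
$x{\left(-16,18 \right)} \left(h{\left(-6 \right)} - 58\right) - S = - \frac{13 \left(-18 - 58\right)}{4} - -125824 = \left(- \frac{13}{4}\right) \left(-76\right) + 125824 = 247 + 125824 = 126071$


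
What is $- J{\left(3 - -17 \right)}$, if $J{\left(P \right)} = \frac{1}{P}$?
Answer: $- \frac{1}{20} \approx -0.05$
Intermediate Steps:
$- J{\left(3 - -17 \right)} = - \frac{1}{3 - -17} = - \frac{1}{3 + 17} = - \frac{1}{20}$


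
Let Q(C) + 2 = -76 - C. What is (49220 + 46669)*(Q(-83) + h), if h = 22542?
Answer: 2162009283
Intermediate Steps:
Q(C) = -78 - C (Q(C) = -2 + (-76 - C) = -78 - C)
(49220 + 46669)*(Q(-83) + h) = (49220 + 46669)*((-78 - 1*(-83)) + 22542) = 95889*((-78 + 83) + 22542) = 95889*(5 + 22542) = 95889*22547 = 2162009283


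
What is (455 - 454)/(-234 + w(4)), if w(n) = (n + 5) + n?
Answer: -1/221 ≈ -0.0045249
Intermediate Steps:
w(n) = 5 + 2*n (w(n) = (5 + n) + n = 5 + 2*n)
(455 - 454)/(-234 + w(4)) = (455 - 454)/(-234 + (5 + 2*4)) = 1/(-234 + (5 + 8)) = 1/(-234 + 13) = 1/(-221) = 1*(-1/221) = -1/221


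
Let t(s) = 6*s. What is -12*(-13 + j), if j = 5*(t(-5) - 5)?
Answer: 2256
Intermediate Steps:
j = -175 (j = 5*(6*(-5) - 5) = 5*(-30 - 5) = 5*(-35) = -175)
-12*(-13 + j) = -12*(-13 - 175) = -12*(-188) = 2256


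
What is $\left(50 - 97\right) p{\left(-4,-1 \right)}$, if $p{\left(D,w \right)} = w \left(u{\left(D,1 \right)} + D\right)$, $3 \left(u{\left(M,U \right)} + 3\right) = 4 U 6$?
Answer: $47$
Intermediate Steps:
$u{\left(M,U \right)} = -3 + 8 U$ ($u{\left(M,U \right)} = -3 + \frac{4 U 6}{3} = -3 + \frac{24 U}{3} = -3 + 8 U$)
$p{\left(D,w \right)} = w \left(5 + D\right)$ ($p{\left(D,w \right)} = w \left(\left(-3 + 8 \cdot 1\right) + D\right) = w \left(\left(-3 + 8\right) + D\right) = w \left(5 + D\right)$)
$\left(50 - 97\right) p{\left(-4,-1 \right)} = \left(50 - 97\right) \left(- (5 - 4)\right) = - 47 \left(\left(-1\right) 1\right) = \left(-47\right) \left(-1\right) = 47$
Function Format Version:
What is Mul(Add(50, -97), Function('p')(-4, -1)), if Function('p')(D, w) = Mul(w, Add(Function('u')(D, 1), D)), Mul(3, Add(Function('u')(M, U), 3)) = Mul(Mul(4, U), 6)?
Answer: 47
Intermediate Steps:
Function('u')(M, U) = Add(-3, Mul(8, U)) (Function('u')(M, U) = Add(-3, Mul(Rational(1, 3), Mul(Mul(4, U), 6))) = Add(-3, Mul(Rational(1, 3), Mul(24, U))) = Add(-3, Mul(8, U)))
Function('p')(D, w) = Mul(w, Add(5, D)) (Function('p')(D, w) = Mul(w, Add(Add(-3, Mul(8, 1)), D)) = Mul(w, Add(Add(-3, 8), D)) = Mul(w, Add(5, D)))
Mul(Add(50, -97), Function('p')(-4, -1)) = Mul(Add(50, -97), Mul(-1, Add(5, -4))) = Mul(-47, Mul(-1, 1)) = Mul(-47, -1) = 47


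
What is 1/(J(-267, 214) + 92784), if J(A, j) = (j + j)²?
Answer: 1/275968 ≈ 3.6236e-6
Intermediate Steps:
J(A, j) = 4*j² (J(A, j) = (2*j)² = 4*j²)
1/(J(-267, 214) + 92784) = 1/(4*214² + 92784) = 1/(4*45796 + 92784) = 1/(183184 + 92784) = 1/275968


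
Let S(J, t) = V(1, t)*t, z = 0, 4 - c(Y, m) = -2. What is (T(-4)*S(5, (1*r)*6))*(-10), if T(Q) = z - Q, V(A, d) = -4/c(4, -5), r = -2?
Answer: -320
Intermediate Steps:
c(Y, m) = 6 (c(Y, m) = 4 - 1*(-2) = 4 + 2 = 6)
V(A, d) = -⅔ (V(A, d) = -4/6 = -4*⅙ = -⅔)
T(Q) = -Q (T(Q) = 0 - Q = -Q)
S(J, t) = -2*t/3
(T(-4)*S(5, (1*r)*6))*(-10) = ((-1*(-4))*(-2*1*(-2)*6/3))*(-10) = (4*(-(-4)*6/3))*(-10) = (4*(-⅔*(-12)))*(-10) = (4*8)*(-10) = 32*(-10) = -320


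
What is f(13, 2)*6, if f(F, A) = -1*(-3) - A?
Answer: 6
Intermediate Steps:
f(F, A) = 3 - A
f(13, 2)*6 = (3 - 1*2)*6 = (3 - 2)*6 = 1*6 = 6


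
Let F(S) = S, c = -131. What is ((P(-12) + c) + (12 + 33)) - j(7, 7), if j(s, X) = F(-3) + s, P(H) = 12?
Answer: -78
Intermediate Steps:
j(s, X) = -3 + s
((P(-12) + c) + (12 + 33)) - j(7, 7) = ((12 - 131) + (12 + 33)) - (-3 + 7) = (-119 + 45) - 1*4 = -74 - 4 = -78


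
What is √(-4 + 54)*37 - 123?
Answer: -123 + 185*√2 ≈ 138.63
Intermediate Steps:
√(-4 + 54)*37 - 123 = √50*37 - 123 = (5*√2)*37 - 123 = 185*√2 - 123 = -123 + 185*√2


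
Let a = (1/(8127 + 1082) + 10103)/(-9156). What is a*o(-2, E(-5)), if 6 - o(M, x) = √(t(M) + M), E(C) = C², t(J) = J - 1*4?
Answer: -46519264/7026467 + 46519264*I*√2/21079401 ≈ -6.6206 + 3.121*I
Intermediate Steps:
t(J) = -4 + J (t(J) = J - 4 = -4 + J)
a = -23259632/21079401 (a = (1/9209 + 10103)*(-1/9156) = (93038528/9209)*(-1/9156) = -23259632/21079401 ≈ -1.1034)
o(M, x) = 6 - √(-4 + 2*M) (o(M, x) = 6 - √((-4 + M) + M) = 6 - √(-4 + 2*M))
a*o(-2, E(-5)) = -23259632*(6 - √(-4 + 2*(-2)))/21079401 = -23259632*(6 - √(-4 - 4))/21079401 = -23259632*(6 - √(-8))/21079401 = -23259632*(6 - 2*I*√2)/21079401 = -46519264/7026467 + 46519264*I*√2/21079401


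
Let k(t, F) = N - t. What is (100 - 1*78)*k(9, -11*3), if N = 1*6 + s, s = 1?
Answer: -44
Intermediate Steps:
N = 7 (N = 1*6 + 1 = 6 + 1 = 7)
k(t, F) = 7 - t
(100 - 1*78)*k(9, -11*3) = (100 - 1*78)*(7 - 1*9) = (100 - 78)*(7 - 9) = 22*(-2) = -44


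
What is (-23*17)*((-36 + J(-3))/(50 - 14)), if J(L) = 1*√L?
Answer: 391 - 391*I*√3/36 ≈ 391.0 - 18.812*I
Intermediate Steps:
J(L) = √L
(-23*17)*((-36 + J(-3))/(50 - 14)) = (-23*17)*((-36 + √(-3))/(50 - 14)) = -391*(-36 + I*√3)/36 = -391*(-1 + I*√3/36) = 391 - 391*I*√3/36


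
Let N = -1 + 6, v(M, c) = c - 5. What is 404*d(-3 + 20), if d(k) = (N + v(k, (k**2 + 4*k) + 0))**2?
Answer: 51489396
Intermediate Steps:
v(M, c) = -5 + c
N = 5
d(k) = (k**2 + 4*k)**2 (d(k) = (5 + (-5 + ((k**2 + 4*k) + 0)))**2 = (5 + (-5 + (k**2 + 4*k)))**2 = (5 + (-5 + k**2 + 4*k))**2 = (k**2 + 4*k)**2)
404*d(-3 + 20) = 404*((-3 + 20)**2*(4 + (-3 + 20))**2) = 404*(17**2*(4 + 17)**2) = 404*(289*21**2) = 404*(289*441) = 404*127449 = 51489396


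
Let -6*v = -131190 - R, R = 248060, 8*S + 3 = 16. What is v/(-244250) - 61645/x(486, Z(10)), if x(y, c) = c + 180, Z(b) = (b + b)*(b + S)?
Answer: -16088389/107470 ≈ -149.70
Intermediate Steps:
S = 13/8 (S = -3/8 + (1/8)*16 = -3/8 + 2 = 13/8 ≈ 1.6250)
Z(b) = 2*b*(13/8 + b) (Z(b) = (b + b)*(b + 13/8) = (2*b)*(13/8 + b) = 2*b*(13/8 + b))
v = 189625/3 (v = -(-131190 - 1*248060)/6 = -(-131190 - 248060)/6 = -1/6*(-379250) = 189625/3 ≈ 63208.)
x(y, c) = 180 + c
v/(-244250) - 61645/x(486, Z(10)) = (189625/3)/(-244250) - 61645/(180 + (1/4)*10*(13 + 8*10)) = (189625/3)*(-1/244250) - 61645/(180 + (1/4)*10*(13 + 80)) = -1517/5862 - 61645/(180 + (1/4)*10*93) = -1517/5862 - 61645/(180 + 465/2) = -1517/5862 - 61645/825/2 = -1517/5862 - 61645*2/825 = -1517/5862 - 24658/165 = -16088389/107470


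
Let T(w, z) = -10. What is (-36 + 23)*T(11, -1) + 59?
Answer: 189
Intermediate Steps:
(-36 + 23)*T(11, -1) + 59 = (-36 + 23)*(-10) + 59 = -13*(-10) + 59 = 130 + 59 = 189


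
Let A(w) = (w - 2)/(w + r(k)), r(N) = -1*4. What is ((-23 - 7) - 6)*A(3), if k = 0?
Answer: 36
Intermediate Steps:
r(N) = -4
A(w) = (-2 + w)/(-4 + w) (A(w) = (w - 2)/(w - 4) = (-2 + w)/(-4 + w))
((-23 - 7) - 6)*A(3) = ((-23 - 7) - 6)*((-2 + 3)/(-4 + 3)) = (-30 - 6)*(1/(-1)) = -(-36) = -36*(-1) = 36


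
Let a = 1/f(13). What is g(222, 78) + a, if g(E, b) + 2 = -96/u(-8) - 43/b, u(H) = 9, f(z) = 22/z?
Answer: -5417/429 ≈ -12.627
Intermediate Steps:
a = 13/22 (a = 1/(22/13) = 13/22 ≈ 0.59091)
g(E, b) = -38/3 - 43/b (g(E, b) = -2 + (-96/9 - 43/b) = -2 + (-96*⅑ - 43/b) = -2 + (-32/3 - 43/b) = -38/3 - 43/b)
g(222, 78) + a = (-38/3 - 43/78) + 13/22 = -1031/78 + 13/22 = -5417/429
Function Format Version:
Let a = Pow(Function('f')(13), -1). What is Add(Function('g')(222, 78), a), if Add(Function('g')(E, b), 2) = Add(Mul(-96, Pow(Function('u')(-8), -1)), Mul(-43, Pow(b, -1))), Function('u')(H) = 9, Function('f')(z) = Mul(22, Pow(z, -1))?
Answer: Rational(-5417, 429) ≈ -12.627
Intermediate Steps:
a = Rational(13, 22) (a = Pow(Mul(22, Pow(13, -1)), -1) = Pow(Mul(22, Rational(1, 13)), -1) = Pow(Rational(22, 13), -1) = Rational(13, 22) ≈ 0.59091)
Function('g')(E, b) = Add(Rational(-38, 3), Mul(-43, Pow(b, -1))) (Function('g')(E, b) = Add(-2, Add(Mul(-96, Pow(9, -1)), Mul(-43, Pow(b, -1)))) = Add(-2, Add(Mul(-96, Rational(1, 9)), Mul(-43, Pow(b, -1)))) = Add(-2, Add(Rational(-32, 3), Mul(-43, Pow(b, -1)))) = Add(Rational(-38, 3), Mul(-43, Pow(b, -1))))
Add(Function('g')(222, 78), a) = Add(Add(Rational(-38, 3), Mul(-43, Pow(78, -1))), Rational(13, 22)) = Add(Add(Rational(-38, 3), Mul(-43, Rational(1, 78))), Rational(13, 22)) = Add(Add(Rational(-38, 3), Rational(-43, 78)), Rational(13, 22)) = Add(Rational(-1031, 78), Rational(13, 22)) = Rational(-5417, 429)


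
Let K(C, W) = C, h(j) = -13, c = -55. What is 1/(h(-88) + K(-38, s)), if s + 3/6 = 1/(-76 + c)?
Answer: -1/51 ≈ -0.019608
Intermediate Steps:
s = -133/262 (s = -1/2 + 1/(-76 - 55) = -1/2 + 1/(-131) = -1/2 - 1/131 = -133/262 ≈ -0.50763)
1/(h(-88) + K(-38, s)) = 1/(-13 - 38) = 1/(-51) = -1/51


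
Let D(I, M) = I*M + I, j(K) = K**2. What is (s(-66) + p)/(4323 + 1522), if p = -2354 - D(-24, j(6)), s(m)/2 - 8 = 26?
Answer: -1398/5845 ≈ -0.23918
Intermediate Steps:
s(m) = 68 (s(m) = 16 + 2*26 = 16 + 52 = 68)
D(I, M) = I + I*M
p = -1466 (p = -2354 - (-24)*(1 + 6**2) = -2354 - (-24)*(1 + 36) = -2354 - (-24)*37 = -2354 - 1*(-888) = -2354 + 888 = -1466)
(s(-66) + p)/(4323 + 1522) = (68 - 1466)/(4323 + 1522) = -1398/5845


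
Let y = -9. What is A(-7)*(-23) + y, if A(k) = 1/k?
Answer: -40/7 ≈ -5.7143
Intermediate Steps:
A(k) = 1/k
A(-7)*(-23) + y = -23/(-7) - 9 = -⅐*(-23) - 9 = 23/7 - 9 = -40/7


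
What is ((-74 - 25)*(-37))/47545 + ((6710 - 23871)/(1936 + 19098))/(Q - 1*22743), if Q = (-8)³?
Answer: 9689494643/125710437190 ≈ 0.077078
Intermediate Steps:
Q = -512
((-74 - 25)*(-37))/47545 + ((6710 - 23871)/(1936 + 19098))/(Q - 1*22743) = ((-74 - 25)*(-37))/47545 + ((6710 - 23871)/(1936 + 19098))/(-512 - 1*22743) = -99*(-37)*(1/47545) + (-17161/21034)/(-512 - 22743) = 3663*(1/47545) - 17161*1/21034/(-23255) = 99/1285 - 17161/21034*(-1/23255) = 99/1285 + 17161/489145670 = 9689494643/125710437190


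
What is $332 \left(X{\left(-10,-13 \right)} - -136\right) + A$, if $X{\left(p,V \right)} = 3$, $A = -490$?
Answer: $45658$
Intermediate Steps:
$332 \left(X{\left(-10,-13 \right)} - -136\right) + A = 332 \left(3 - -136\right) - 490 = 332 \left(3 + 136\right) - 490 = 332 \cdot 139 - 490 = 46148 - 490 = 45658$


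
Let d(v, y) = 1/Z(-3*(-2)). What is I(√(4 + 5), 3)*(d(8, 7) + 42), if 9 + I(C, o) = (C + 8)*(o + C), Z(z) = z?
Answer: 4807/2 ≈ 2403.5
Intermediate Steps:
d(v, y) = ⅙ (d(v, y) = 1/(-3*(-2)) = 1/6 = ⅙)
I(C, o) = -9 + (8 + C)*(C + o) (I(C, o) = -9 + (C + 8)*(o + C) = -9 + (8 + C)*(C + o))
I(√(4 + 5), 3)*(d(8, 7) + 42) = (-9 + (√(4 + 5))² + 8*√(4 + 5) + 8*3 + √(4 + 5)*3)*(⅙ + 42) = (-9 + (√9)² + 8*√9 + 24 + √9*3)*(253/6) = (-9 + 3² + 8*3 + 24 + 3*3)*(253/6) = (-9 + 9 + 24 + 24 + 9)*(253/6) = 57*(253/6) = 4807/2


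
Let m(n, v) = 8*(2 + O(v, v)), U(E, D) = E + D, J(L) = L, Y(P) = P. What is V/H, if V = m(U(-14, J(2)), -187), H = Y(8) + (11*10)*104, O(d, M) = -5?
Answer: -1/477 ≈ -0.0020964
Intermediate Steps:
H = 11448 (H = 8 + (11*10)*104 = 8 + 110*104 = 8 + 11440 = 11448)
U(E, D) = D + E
m(n, v) = -24 (m(n, v) = 8*(2 - 5) = 8*(-3) = -24)
V = -24
V/H = -24/11448 = -24*1/11448 = -1/477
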